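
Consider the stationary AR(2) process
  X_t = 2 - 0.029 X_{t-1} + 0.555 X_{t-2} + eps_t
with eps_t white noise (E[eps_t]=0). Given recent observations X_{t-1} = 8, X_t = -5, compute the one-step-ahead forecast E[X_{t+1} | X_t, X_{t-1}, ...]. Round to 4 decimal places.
E[X_{t+1} \mid \mathcal F_t] = 6.5850

For an AR(p) model X_t = c + sum_i phi_i X_{t-i} + eps_t, the
one-step-ahead conditional mean is
  E[X_{t+1} | X_t, ...] = c + sum_i phi_i X_{t+1-i}.
Substitute known values:
  E[X_{t+1} | ...] = 2 + (-0.029) * (-5) + (0.555) * (8)
                   = 6.5850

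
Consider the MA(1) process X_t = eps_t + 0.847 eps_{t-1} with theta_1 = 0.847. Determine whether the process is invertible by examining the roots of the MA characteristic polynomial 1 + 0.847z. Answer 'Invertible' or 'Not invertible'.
\text{Invertible}

The MA(q) characteristic polynomial is P(z) = 1 + 0.847z.
Invertibility requires all roots to lie outside the unit circle, i.e. |z| > 1 for every root.
This is linear in z: 1 + (0.847) z = 0  =>  z = -1/(0.847) = -1.180638,  |z| = 1.180638.
Moduli of all roots: 1.1806.
All moduli strictly greater than 1? Yes.
Verdict: Invertible.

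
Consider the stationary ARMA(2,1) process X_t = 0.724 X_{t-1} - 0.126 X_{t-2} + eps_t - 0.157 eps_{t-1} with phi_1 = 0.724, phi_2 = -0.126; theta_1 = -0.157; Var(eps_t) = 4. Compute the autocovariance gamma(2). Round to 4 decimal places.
\gamma(2) = 1.5318

Multiply the model equation by X_{t-k} and take expectations. With theta_0 = psi_0 = 1 and psi_j the MA(infinity) weights, this gives
  gamma(k) - sum_i phi_i gamma(k-i) = c_k,
  c_k = sigma^2 * sum_{j=k..q} theta_j psi_{j-k}   (c_k = 0 for k > q),
using gamma(-m) = gamma(m).
psi-weights needed (psi_j = theta_j + sum_i phi_i psi_{j-i}):
  psi_1 = theta_1 + phi_1 = -0.157 + (0.724) = 0.567
Right-hand sides:
  c_0 = sigma^2 (1 + theta_1 psi_1) = 4 * (1 + (-0.157)(0.567)) = 4 * 0.910981 = 3.643924
  c_1 = sigma^2 theta_1 = 4 * (-0.157) = -0.628
  c_2 = 0
Equations for k = 0, 1, 2 (AR order 2, c_2 = 0):
  (E0) gamma(0) = phi_1 gamma(1) + phi_2 gamma(2) + c_0
  (E1) gamma(1) = phi_1 gamma(0) + phi_2 gamma(1) + c_1
  (E2) gamma(2) = phi_1 gamma(1) + phi_2 gamma(0)
From (E1): gamma(1) = A gamma(0) + B with
  A = phi_1 / (1 - phi_2) = 0.724 / 1.126 = 0.642984,   B = c_1 / (1 - phi_2) = -0.628 / 1.126 = -0.557726.
Insert (E2) into (E0): gamma(0) (1 - phi_2^2) = phi_1 (1 + phi_2) gamma(1) + c_0.
  phi_1 (1 + phi_2) = (0.724)(0.874) = 0.632776,   1 - phi_2^2 = 0.984124.
Replace gamma(1) by A gamma(0) + B and collect gamma(0):
  gamma(0) [0.984124 - (0.632776)(0.642984)] = (0.632776)(-0.557726) + 3.643924
  gamma(0) * 0.577259 = 3.291008
  gamma(0) = 3.291008 / 0.577259 = 5.701093.
  gamma(1) = A gamma(0) + B = (0.642984)(5.701093) + (-0.557726) = 3.107985.
  gamma(2) = phi_1 gamma(1) + phi_2 gamma(0) = (0.724)(3.107985) + (-0.126)(5.701093) = 1.531844.
Therefore gamma(2) = 1.5318 (to 4 decimal places).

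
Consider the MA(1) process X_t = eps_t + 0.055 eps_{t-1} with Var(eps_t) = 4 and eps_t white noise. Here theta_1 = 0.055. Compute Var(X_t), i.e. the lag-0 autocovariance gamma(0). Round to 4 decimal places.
\gamma(0) = 4.0121

For an MA(q) process X_t = eps_t + sum_i theta_i eps_{t-i} with
Var(eps_t) = sigma^2, the variance is
  gamma(0) = sigma^2 * (1 + sum_i theta_i^2).
  sum_i theta_i^2 = (0.055)^2 = 0.003025.
  gamma(0) = 4 * (1 + 0.003025) = 4 * 1.003025 = 4.0121.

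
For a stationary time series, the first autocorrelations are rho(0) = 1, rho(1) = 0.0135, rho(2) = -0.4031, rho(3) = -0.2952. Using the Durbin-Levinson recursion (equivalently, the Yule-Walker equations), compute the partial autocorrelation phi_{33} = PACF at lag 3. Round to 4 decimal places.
\phi_{33} = -0.3370

The PACF at lag k is phi_{kk}, the last component of the solution
to the Yule-Walker system G_k phi = r_k where
  (G_k)_{ij} = rho(|i - j|), (r_k)_i = rho(i), i,j = 1..k.
Equivalently, Durbin-Levinson gives phi_{kk} iteratively:
  phi_{11} = rho(1)
  phi_{kk} = [rho(k) - sum_{j=1..k-1} phi_{k-1,j} rho(k-j)]
            / [1 - sum_{j=1..k-1} phi_{k-1,j} rho(j)],
  phi_{k,j} = phi_{k-1,j} - phi_{kk} phi_{k-1,k-j},  j = 1..k-1.
Step k = 1:
  phi_11 = rho(1) = 0.0135.
Step k = 2:
  phi_22 = [rho(2) - phi_11 rho(1)] / [1 - phi_11 rho(1)] = [-0.4031 - (0.0135)(0.0135)] / [1 - (0.0135)(0.0135)]
         = -0.40328225 / 0.99981775 = -0.403356.
  Update: phi_21 = phi_11 - phi_22 phi_11 = 0.0135 - (-0.403356)(0.0135) = 0.018945.
Step k = 3:
  phi_33 = [rho(3) - phi_21 rho(2) - phi_22 rho(1)] / [1 - phi_21 rho(1) - phi_22 rho(2)]
    numerator   = -0.2952 - (0.018945)(-0.4031) - (-0.403356)(0.0135) = -0.28211785
    denominator = 1 - (0.018945)(0.0135) - (-0.403356)(-0.4031) = 0.83715153
  phi_33 = -0.28211785 / 0.83715153 = -0.337.
Therefore phi_{33} = -0.3370.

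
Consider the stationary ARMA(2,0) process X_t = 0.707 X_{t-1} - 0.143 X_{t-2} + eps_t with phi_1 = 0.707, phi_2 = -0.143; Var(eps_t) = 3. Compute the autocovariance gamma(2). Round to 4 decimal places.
\gamma(2) = 1.4600

Multiply the model equation by X_{t-k} and take expectations. With theta_0 = psi_0 = 1 and psi_j the MA(infinity) weights, this gives
  gamma(k) - sum_i phi_i gamma(k-i) = c_k,
  c_k = sigma^2 * sum_{j=k..q} theta_j psi_{j-k}   (c_k = 0 for k > q),
using gamma(-m) = gamma(m).
Pure AR (q = 0): c_0 = sigma^2 = 3, c_k = 0 for k >= 1.
Equations for k = 0, 1, 2 (AR order 2, c_2 = 0):
  (E0) gamma(0) = phi_1 gamma(1) + phi_2 gamma(2) + c_0
  (E1) gamma(1) = phi_1 gamma(0) + phi_2 gamma(1) + c_1
  (E2) gamma(2) = phi_1 gamma(1) + phi_2 gamma(0)
From (E1): gamma(1) = A gamma(0) + B with
  A = phi_1 / (1 - phi_2) = 0.707 / 1.143 = 0.618548,   B = c_1 / (1 - phi_2) = 0 / 1.143 = 0.
Insert (E2) into (E0): gamma(0) (1 - phi_2^2) = phi_1 (1 + phi_2) gamma(1) + c_0.
  phi_1 (1 + phi_2) = (0.707)(0.857) = 0.605899,   1 - phi_2^2 = 0.979551.
Replace gamma(1) by A gamma(0) + B and collect gamma(0):
  gamma(0) [0.979551 - (0.605899)(0.618548)] = c_0 = 3
  gamma(0) * 0.604774 = 3
  gamma(0) = 3 / 0.604774 = 4.960534.
  gamma(1) = A gamma(0) = (0.618548)(4.960534) = 3.068327.
  gamma(2) = phi_1 gamma(1) + phi_2 gamma(0) = (0.707)(3.068327) + (-0.143)(4.960534) = 1.459951.
Therefore gamma(2) = 1.4600 (to 4 decimal places).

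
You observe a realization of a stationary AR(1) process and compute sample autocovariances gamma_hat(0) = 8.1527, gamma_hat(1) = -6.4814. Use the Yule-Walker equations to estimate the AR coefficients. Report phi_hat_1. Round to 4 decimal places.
\hat\phi_{1} = -0.7950

The Yule-Walker equations for an AR(p) process read, in matrix form,
  Gamma_p phi = r_p,   with   (Gamma_p)_{ij} = gamma(|i - j|),
                       (r_p)_i = gamma(i),   i,j = 1..p.
Substitute the sample gammas (Toeplitz matrix and right-hand side of size 1):
  Gamma_p = [[8.1527]]
  r_p     = [-6.4814]
With p = 1 this is the single equation gamma(0) phi_1 = gamma(1):
  phi_hat_1 = gamma(1) / gamma(0) = -6.4814 / 8.1527 = -0.7950.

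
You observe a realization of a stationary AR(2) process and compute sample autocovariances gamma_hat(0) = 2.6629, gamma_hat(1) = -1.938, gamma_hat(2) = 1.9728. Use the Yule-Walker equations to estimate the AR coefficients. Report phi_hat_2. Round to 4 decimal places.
\hat\phi_{2} = 0.4490

The Yule-Walker equations for an AR(p) process read, in matrix form,
  Gamma_p phi = r_p,   with   (Gamma_p)_{ij} = gamma(|i - j|),
                       (r_p)_i = gamma(i),   i,j = 1..p.
Substitute the sample gammas (Toeplitz matrix and right-hand side of size 2):
  Gamma_p = [[2.6629, -1.938], [-1.938, 2.6629]]
  r_p     = [-1.938, 1.9728]
Written out:
  2.6629 phi_1 - 1.938 phi_2 = -1.938
  -1.938 phi_1 + 2.6629 phi_2 = 1.9728
Solve by Cramer's rule:
  det = gamma(0)^2 - gamma(1)^2 = (2.6629)^2 - (-1.938)^2 = 7.09103641 - 3.755844 = 3.33519241
  phi_hat_1 = [gamma(1) gamma(0) - gamma(1) gamma(2)] / det = [(-1.938)(2.6629) - (-1.938)(1.9728)] / 3.33519241 = -1.3374138 / 3.33519241 = -0.401
  phi_hat_2 = [gamma(0) gamma(2) - gamma(1)^2] / det = [(2.6629)(1.9728) - (-1.938)^2] / 3.33519241 = 1.49752512 / 3.33519241 = 0.449
So phi_hat = [-0.4010, 0.4490].
Therefore phi_hat_2 = 0.4490.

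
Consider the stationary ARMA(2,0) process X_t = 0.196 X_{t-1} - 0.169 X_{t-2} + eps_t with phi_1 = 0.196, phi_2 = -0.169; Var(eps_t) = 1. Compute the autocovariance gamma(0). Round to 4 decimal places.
\gamma(0) = 1.0592

Multiply the model equation by X_{t-k} and take expectations. With theta_0 = psi_0 = 1 and psi_j the MA(infinity) weights, this gives
  gamma(k) - sum_i phi_i gamma(k-i) = c_k,
  c_k = sigma^2 * sum_{j=k..q} theta_j psi_{j-k}   (c_k = 0 for k > q),
using gamma(-m) = gamma(m).
Pure AR (q = 0): c_0 = sigma^2 = 1, c_k = 0 for k >= 1.
Equations for k = 0, 1, 2 (AR order 2, c_2 = 0):
  (E0) gamma(0) = phi_1 gamma(1) + phi_2 gamma(2) + c_0
  (E1) gamma(1) = phi_1 gamma(0) + phi_2 gamma(1) + c_1
  (E2) gamma(2) = phi_1 gamma(1) + phi_2 gamma(0)
From (E1): gamma(1) = A gamma(0) + B with
  A = phi_1 / (1 - phi_2) = 0.196 / 1.169 = 0.167665,   B = c_1 / (1 - phi_2) = 0 / 1.169 = 0.
Insert (E2) into (E0): gamma(0) (1 - phi_2^2) = phi_1 (1 + phi_2) gamma(1) + c_0.
  phi_1 (1 + phi_2) = (0.196)(0.831) = 0.162876,   1 - phi_2^2 = 0.971439.
Replace gamma(1) by A gamma(0) + B and collect gamma(0):
  gamma(0) [0.971439 - (0.162876)(0.167665)] = c_0 = 1
  gamma(0) * 0.94413 = 1
  gamma(0) = 1 / 0.94413 = 1.059176.
Therefore gamma(0) = 1.0592 (to 4 decimal places).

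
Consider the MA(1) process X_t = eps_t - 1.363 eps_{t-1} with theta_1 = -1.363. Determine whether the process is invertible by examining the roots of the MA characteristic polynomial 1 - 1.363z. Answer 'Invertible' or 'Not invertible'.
\text{Not invertible}

The MA(q) characteristic polynomial is P(z) = 1 - 1.363z.
Invertibility requires all roots to lie outside the unit circle, i.e. |z| > 1 for every root.
This is linear in z: 1 + (-1.363) z = 0  =>  z = -1/(-1.363) = 0.733676,  |z| = 0.733676.
Moduli of all roots: 0.7337.
All moduli strictly greater than 1? No.
Verdict: Not invertible.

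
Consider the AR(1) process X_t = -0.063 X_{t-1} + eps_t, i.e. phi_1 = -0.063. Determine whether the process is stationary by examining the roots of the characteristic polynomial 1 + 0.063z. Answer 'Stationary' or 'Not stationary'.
\text{Stationary}

The AR(p) characteristic polynomial is P(z) = 1 + 0.063z.
Stationarity requires all roots to lie outside the unit circle, i.e. |z| > 1 for every root.
This is linear in z: 1 + (0.063) z = 0  =>  z = -1/(0.063) = -15.873016,  |z| = 15.873016.
Moduli of all roots: 15.8730.
All moduli strictly greater than 1? Yes.
Verdict: Stationary.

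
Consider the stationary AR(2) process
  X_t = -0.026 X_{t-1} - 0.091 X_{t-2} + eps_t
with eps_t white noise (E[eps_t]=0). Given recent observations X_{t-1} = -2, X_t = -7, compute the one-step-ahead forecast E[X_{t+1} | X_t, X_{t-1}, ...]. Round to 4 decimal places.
E[X_{t+1} \mid \mathcal F_t] = 0.3640

For an AR(p) model X_t = c + sum_i phi_i X_{t-i} + eps_t, the
one-step-ahead conditional mean is
  E[X_{t+1} | X_t, ...] = c + sum_i phi_i X_{t+1-i}.
Substitute known values:
  E[X_{t+1} | ...] = (-0.026) * (-7) + (-0.091) * (-2)
                   = 0.3640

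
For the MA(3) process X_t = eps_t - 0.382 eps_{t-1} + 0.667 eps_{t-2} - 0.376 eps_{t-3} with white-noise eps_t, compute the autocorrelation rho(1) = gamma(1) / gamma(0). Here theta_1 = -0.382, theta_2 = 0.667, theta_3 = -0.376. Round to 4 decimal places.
\rho(1) = -0.5124

For an MA(q) process with theta_0 = 1, the autocovariance is
  gamma(k) = sigma^2 * sum_{i=0..q-k} theta_i * theta_{i+k},
and rho(k) = gamma(k) / gamma(0). Sigma^2 cancels.
  numerator   = (1)*(-0.382) + (-0.382)*(0.667) + (0.667)*(-0.376) = -0.887586.
  denominator = (1)^2 + (-0.382)^2 + (0.667)^2 + (-0.376)^2 = 1.732189.
  rho(1) = -0.887586 / 1.732189 = -0.5124.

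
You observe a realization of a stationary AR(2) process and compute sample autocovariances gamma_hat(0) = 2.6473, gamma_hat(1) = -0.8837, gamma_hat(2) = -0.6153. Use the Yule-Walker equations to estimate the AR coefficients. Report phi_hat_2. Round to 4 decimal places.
\hat\phi_{2} = -0.3870

The Yule-Walker equations for an AR(p) process read, in matrix form,
  Gamma_p phi = r_p,   with   (Gamma_p)_{ij} = gamma(|i - j|),
                       (r_p)_i = gamma(i),   i,j = 1..p.
Substitute the sample gammas (Toeplitz matrix and right-hand side of size 2):
  Gamma_p = [[2.6473, -0.8837], [-0.8837, 2.6473]]
  r_p     = [-0.8837, -0.6153]
Written out:
  2.6473 phi_1 - 0.8837 phi_2 = -0.8837
  -0.8837 phi_1 + 2.6473 phi_2 = -0.6153
Solve by Cramer's rule:
  det = gamma(0)^2 - gamma(1)^2 = (2.6473)^2 - (-0.8837)^2 = 7.00819729 - 0.78092569 = 6.2272716
  phi_hat_1 = [gamma(1) gamma(0) - gamma(1) gamma(2)] / det = [(-0.8837)(2.6473) - (-0.8837)(-0.6153)] / 6.2272716 = -2.88315962 / 6.2272716 = -0.463
  phi_hat_2 = [gamma(0) gamma(2) - gamma(1)^2] / det = [(2.6473)(-0.6153) - (-0.8837)^2] / 6.2272716 = -2.40980938 / 6.2272716 = -0.387
So phi_hat = [-0.4630, -0.3870].
Therefore phi_hat_2 = -0.3870.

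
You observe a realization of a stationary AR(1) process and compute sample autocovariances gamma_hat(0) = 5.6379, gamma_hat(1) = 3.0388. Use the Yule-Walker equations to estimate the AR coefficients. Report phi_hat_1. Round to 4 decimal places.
\hat\phi_{1} = 0.5390

The Yule-Walker equations for an AR(p) process read, in matrix form,
  Gamma_p phi = r_p,   with   (Gamma_p)_{ij} = gamma(|i - j|),
                       (r_p)_i = gamma(i),   i,j = 1..p.
Substitute the sample gammas (Toeplitz matrix and right-hand side of size 1):
  Gamma_p = [[5.6379]]
  r_p     = [3.0388]
With p = 1 this is the single equation gamma(0) phi_1 = gamma(1):
  phi_hat_1 = gamma(1) / gamma(0) = 3.0388 / 5.6379 = 0.5390.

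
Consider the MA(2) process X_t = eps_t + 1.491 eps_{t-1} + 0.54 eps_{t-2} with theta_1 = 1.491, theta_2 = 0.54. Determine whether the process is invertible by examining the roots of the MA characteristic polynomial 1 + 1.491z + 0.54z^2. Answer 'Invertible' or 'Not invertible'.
\text{Invertible}

The MA(q) characteristic polynomial is P(z) = 1 + 1.491z + 0.54z^2.
Invertibility requires all roots to lie outside the unit circle, i.e. |z| > 1 for every root.
Set 1 + (1.491) z + (0.54) z^2 = 0, i.e. a z^2 + b z + c = 0 with a = 0.54, b = 1.491, c = 1.
Discriminant D = b^2 - 4ac = (1.491)^2 - 4*(0.54)*1 = 2.223081 - (2.16) = 0.063081.
D >= 0, so the roots are real: z = (-b +/- sqrt(D)) / (2a) = (-1.491 +/- 0.251159) / (1.08).
  z_1 = (-1.491 + 0.251159) / (1.08) = -1.148,   |z_1| = 1.148.
  z_2 = (-1.491 - 0.251159) / (1.08) = -1.6131,   |z_2| = 1.6131.
Moduli of all roots: 1.1480, 1.6131.
All moduli strictly greater than 1? Yes.
Verdict: Invertible.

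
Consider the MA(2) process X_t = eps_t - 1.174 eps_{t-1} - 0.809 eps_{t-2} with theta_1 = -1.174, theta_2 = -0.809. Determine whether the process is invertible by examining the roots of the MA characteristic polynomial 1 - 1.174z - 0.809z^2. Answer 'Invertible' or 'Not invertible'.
\text{Not invertible}

The MA(q) characteristic polynomial is P(z) = 1 - 1.174z - 0.809z^2.
Invertibility requires all roots to lie outside the unit circle, i.e. |z| > 1 for every root.
Set 1 + (-1.174) z + (-0.809) z^2 = 0, i.e. a z^2 + b z + c = 0 with a = -0.809, b = -1.174, c = 1.
Discriminant D = b^2 - 4ac = (-1.174)^2 - 4*(-0.809)*1 = 1.378276 - (-3.236) = 4.614276.
D >= 0, so the roots are real: z = (-b +/- sqrt(D)) / (2a) = (1.174 +/- 2.148087) / (-1.618).
  z_1 = (1.174 + 2.148087) / (-1.618) = -2.0532,   |z_1| = 2.0532.
  z_2 = (1.174 - 2.148087) / (-1.618) = 0.602,   |z_2| = 0.602.
Moduli of all roots: 2.0532, 0.6020.
All moduli strictly greater than 1? No.
Verdict: Not invertible.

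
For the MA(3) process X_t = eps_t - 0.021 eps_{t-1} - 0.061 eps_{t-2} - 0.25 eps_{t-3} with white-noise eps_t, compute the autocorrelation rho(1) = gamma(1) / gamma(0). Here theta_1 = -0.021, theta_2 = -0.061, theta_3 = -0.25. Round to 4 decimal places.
\rho(1) = -0.0042

For an MA(q) process with theta_0 = 1, the autocovariance is
  gamma(k) = sigma^2 * sum_{i=0..q-k} theta_i * theta_{i+k},
and rho(k) = gamma(k) / gamma(0). Sigma^2 cancels.
  numerator   = (1)*(-0.021) + (-0.021)*(-0.061) + (-0.061)*(-0.25) = -0.004469.
  denominator = (1)^2 + (-0.021)^2 + (-0.061)^2 + (-0.25)^2 = 1.066662.
  rho(1) = -0.004469 / 1.066662 = -0.0042.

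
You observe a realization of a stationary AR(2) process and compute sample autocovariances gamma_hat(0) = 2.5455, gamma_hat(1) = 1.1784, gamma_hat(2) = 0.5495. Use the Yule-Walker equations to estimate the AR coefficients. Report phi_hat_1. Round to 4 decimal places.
\hat\phi_{1} = 0.4620

The Yule-Walker equations for an AR(p) process read, in matrix form,
  Gamma_p phi = r_p,   with   (Gamma_p)_{ij} = gamma(|i - j|),
                       (r_p)_i = gamma(i),   i,j = 1..p.
Substitute the sample gammas (Toeplitz matrix and right-hand side of size 2):
  Gamma_p = [[2.5455, 1.1784], [1.1784, 2.5455]]
  r_p     = [1.1784, 0.5495]
Written out:
  2.5455 phi_1 + 1.1784 phi_2 = 1.1784
  1.1784 phi_1 + 2.5455 phi_2 = 0.5495
Solve by Cramer's rule:
  det = gamma(0)^2 - gamma(1)^2 = (2.5455)^2 - (1.1784)^2 = 6.47957025 - 1.38862656 = 5.09094369
  phi_hat_1 = [gamma(1) gamma(0) - gamma(1) gamma(2)] / det = [(1.1784)(2.5455) - (1.1784)(0.5495)] / 5.09094369 = 2.3520864 / 5.09094369 = 0.462
  phi_hat_2 = [gamma(0) gamma(2) - gamma(1)^2] / det = [(2.5455)(0.5495) - (1.1784)^2] / 5.09094369 = 0.01012569 / 5.09094369 = 0.002
So phi_hat = [0.4620, 0.0020].
Therefore phi_hat_1 = 0.4620.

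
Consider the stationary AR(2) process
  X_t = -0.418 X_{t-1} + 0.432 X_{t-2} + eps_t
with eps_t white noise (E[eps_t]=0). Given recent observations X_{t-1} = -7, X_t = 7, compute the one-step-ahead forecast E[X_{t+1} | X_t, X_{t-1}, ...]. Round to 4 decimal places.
E[X_{t+1} \mid \mathcal F_t] = -5.9500

For an AR(p) model X_t = c + sum_i phi_i X_{t-i} + eps_t, the
one-step-ahead conditional mean is
  E[X_{t+1} | X_t, ...] = c + sum_i phi_i X_{t+1-i}.
Substitute known values:
  E[X_{t+1} | ...] = (-0.418) * (7) + (0.432) * (-7)
                   = -5.9500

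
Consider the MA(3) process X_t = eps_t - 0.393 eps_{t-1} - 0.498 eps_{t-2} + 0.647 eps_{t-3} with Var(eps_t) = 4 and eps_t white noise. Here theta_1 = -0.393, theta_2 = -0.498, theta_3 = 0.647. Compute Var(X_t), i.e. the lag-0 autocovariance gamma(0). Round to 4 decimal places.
\gamma(0) = 7.2842

For an MA(q) process X_t = eps_t + sum_i theta_i eps_{t-i} with
Var(eps_t) = sigma^2, the variance is
  gamma(0) = sigma^2 * (1 + sum_i theta_i^2).
  sum_i theta_i^2 = (-0.393)^2 + (-0.498)^2 + (0.647)^2 = 0.154449 + 0.248004 + 0.418609 = 0.821062.
  gamma(0) = 4 * (1 + 0.821062) = 4 * 1.821062 = 7.284248, which rounds to 7.2842.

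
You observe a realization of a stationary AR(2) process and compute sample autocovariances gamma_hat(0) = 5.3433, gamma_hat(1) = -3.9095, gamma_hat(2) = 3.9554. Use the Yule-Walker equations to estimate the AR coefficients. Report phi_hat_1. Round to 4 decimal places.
\hat\phi_{1} = -0.4090

The Yule-Walker equations for an AR(p) process read, in matrix form,
  Gamma_p phi = r_p,   with   (Gamma_p)_{ij} = gamma(|i - j|),
                       (r_p)_i = gamma(i),   i,j = 1..p.
Substitute the sample gammas (Toeplitz matrix and right-hand side of size 2):
  Gamma_p = [[5.3433, -3.9095], [-3.9095, 5.3433]]
  r_p     = [-3.9095, 3.9554]
Written out:
  5.3433 phi_1 - 3.9095 phi_2 = -3.9095
  -3.9095 phi_1 + 5.3433 phi_2 = 3.9554
Solve by Cramer's rule:
  det = gamma(0)^2 - gamma(1)^2 = (5.3433)^2 - (-3.9095)^2 = 28.55085489 - 15.28419025 = 13.26666464
  phi_hat_1 = [gamma(1) gamma(0) - gamma(1) gamma(2)] / det = [(-3.9095)(5.3433) - (-3.9095)(3.9554)] / 13.26666464 = -5.42599505 / 13.26666464 = -0.409
  phi_hat_2 = [gamma(0) gamma(2) - gamma(1)^2] / det = [(5.3433)(3.9554) - (-3.9095)^2] / 13.26666464 = 5.85069857 / 13.26666464 = 0.441
So phi_hat = [-0.4090, 0.4410].
Therefore phi_hat_1 = -0.4090.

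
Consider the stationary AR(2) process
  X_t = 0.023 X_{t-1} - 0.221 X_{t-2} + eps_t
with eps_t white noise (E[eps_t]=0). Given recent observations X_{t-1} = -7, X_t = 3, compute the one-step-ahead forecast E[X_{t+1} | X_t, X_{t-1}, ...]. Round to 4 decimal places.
E[X_{t+1} \mid \mathcal F_t] = 1.6160

For an AR(p) model X_t = c + sum_i phi_i X_{t-i} + eps_t, the
one-step-ahead conditional mean is
  E[X_{t+1} | X_t, ...] = c + sum_i phi_i X_{t+1-i}.
Substitute known values:
  E[X_{t+1} | ...] = (0.023) * (3) + (-0.221) * (-7)
                   = 1.6160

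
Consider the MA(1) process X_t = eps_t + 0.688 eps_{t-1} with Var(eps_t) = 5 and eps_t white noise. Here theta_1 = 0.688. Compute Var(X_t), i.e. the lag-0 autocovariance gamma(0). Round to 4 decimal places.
\gamma(0) = 7.3667

For an MA(q) process X_t = eps_t + sum_i theta_i eps_{t-i} with
Var(eps_t) = sigma^2, the variance is
  gamma(0) = sigma^2 * (1 + sum_i theta_i^2).
  sum_i theta_i^2 = (0.688)^2 = 0.473344.
  gamma(0) = 5 * (1 + 0.473344) = 5 * 1.473344 = 7.36672, which rounds to 7.3667.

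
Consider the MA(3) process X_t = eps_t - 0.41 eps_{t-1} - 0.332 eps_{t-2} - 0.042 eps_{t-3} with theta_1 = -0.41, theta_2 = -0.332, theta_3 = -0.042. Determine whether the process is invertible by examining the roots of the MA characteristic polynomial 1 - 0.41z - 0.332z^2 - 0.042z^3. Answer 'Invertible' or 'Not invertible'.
\text{Invertible}

The MA(q) characteristic polynomial is P(z) = 1 - 0.41z - 0.332z^2 - 0.042z^3.
Invertibility requires all roots to lie outside the unit circle, i.e. |z| > 1 for every root.
Degree 3: look for a simple real root z0 first, then factor out (1 - z/z0) and solve the remaining quadratic.
Testing z0 = -5: P(-5) = 1 + (-0.41)(-5) + (-0.332)(-5)^2 + (-0.042)(-5)^3
  = 1 + (2.05) + (-8.3) + (5.25) = 0.  So z_0 = -5 is a root, |z_0| = 5.
Divide out the factor (1 + 0.2 z) = (1 - z/z0) (since 1/z0 = -0.2):
  P(z) = (1 + 0.2 z)(1 + (-0.61) z + (-0.21) z^2)
  [check: z-coef -0.61 - (-0.2) = -0.41; z^2-coef -0.21 - (-0.2)(-0.61) = -0.332; z^3-coef -(-0.2)(-0.21) = -0.042.]
Remaining roots from the quadratic factor 1 + (-0.61) z + (-0.21) z^2:
  Set 1 + (-0.61) z + (-0.21) z^2 = 0, i.e. a z^2 + b z + c = 0 with a = -0.21, b = -0.61, c = 1.
  Discriminant D = b^2 - 4ac = (-0.61)^2 - 4*(-0.21)*1 = 0.3721 - (-0.84) = 1.2121.
  D >= 0, so the roots are real: z = (-b +/- sqrt(D)) / (2a) = (0.61 +/- 1.100954) / (-0.42).
    z_1 = (0.61 + 1.100954) / (-0.42) = -4.0737,   |z_1| = 4.0737.
    z_2 = (0.61 - 1.100954) / (-0.42) = 1.1689,   |z_2| = 1.1689.
Moduli of all roots: 5.0000, 4.0737, 1.1689.
All moduli strictly greater than 1? Yes.
Verdict: Invertible.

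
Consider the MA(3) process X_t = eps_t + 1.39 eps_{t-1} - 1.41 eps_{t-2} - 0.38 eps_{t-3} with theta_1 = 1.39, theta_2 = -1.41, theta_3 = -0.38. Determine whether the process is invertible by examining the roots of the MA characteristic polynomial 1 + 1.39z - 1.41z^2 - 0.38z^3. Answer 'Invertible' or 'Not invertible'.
\text{Not invertible}

The MA(q) characteristic polynomial is P(z) = 1 + 1.39z - 1.41z^2 - 0.38z^3.
Invertibility requires all roots to lie outside the unit circle, i.e. |z| > 1 for every root.
Degree 3: look for a simple real root z0 first, then factor out (1 - z/z0) and solve the remaining quadratic.
Testing z0 = -0.5: P(-0.5) = 1 + (1.39)(-0.5) + (-1.41)(-0.5)^2 + (-0.38)(-0.5)^3
  = 1 + (-0.695) + (-0.3525) + (0.0475) = 0.  So z_0 = -0.5 is a root, |z_0| = 0.5.
Divide out the factor (1 + 2 z) = (1 - z/z0) (since 1/z0 = -2):
  P(z) = (1 + 2 z)(1 + (-0.61) z + (-0.19) z^2)
  [check: z-coef -0.61 - (-2) = 1.39; z^2-coef -0.19 - (-2)(-0.61) = -1.41; z^3-coef -(-2)(-0.19) = -0.38.]
Remaining roots from the quadratic factor 1 + (-0.61) z + (-0.19) z^2:
  Set 1 + (-0.61) z + (-0.19) z^2 = 0, i.e. a z^2 + b z + c = 0 with a = -0.19, b = -0.61, c = 1.
  Discriminant D = b^2 - 4ac = (-0.61)^2 - 4*(-0.19)*1 = 0.3721 - (-0.76) = 1.1321.
  D >= 0, so the roots are real: z = (-b +/- sqrt(D)) / (2a) = (0.61 +/- 1.064002) / (-0.38).
    z_1 = (0.61 + 1.064002) / (-0.38) = -4.4053,   |z_1| = 4.4053.
    z_2 = (0.61 - 1.064002) / (-0.38) = 1.1947,   |z_2| = 1.1947.
Moduli of all roots: 0.5000, 4.4053, 1.1947.
All moduli strictly greater than 1? No.
Verdict: Not invertible.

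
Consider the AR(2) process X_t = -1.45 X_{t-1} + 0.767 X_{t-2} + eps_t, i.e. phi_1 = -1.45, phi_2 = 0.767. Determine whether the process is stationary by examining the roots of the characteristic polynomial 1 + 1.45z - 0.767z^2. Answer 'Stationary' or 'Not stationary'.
\text{Not stationary}

The AR(p) characteristic polynomial is P(z) = 1 + 1.45z - 0.767z^2.
Stationarity requires all roots to lie outside the unit circle, i.e. |z| > 1 for every root.
Set 1 + (1.45) z + (-0.767) z^2 = 0, i.e. a z^2 + b z + c = 0 with a = -0.767, b = 1.45, c = 1.
Discriminant D = b^2 - 4ac = (1.45)^2 - 4*(-0.767)*1 = 2.1025 - (-3.068) = 5.1705.
D >= 0, so the roots are real: z = (-b +/- sqrt(D)) / (2a) = (-1.45 +/- 2.273873) / (-1.534).
  z_1 = (-1.45 + 2.273873) / (-1.534) = -0.5371,   |z_1| = 0.5371.
  z_2 = (-1.45 - 2.273873) / (-1.534) = 2.4276,   |z_2| = 2.4276.
Moduli of all roots: 0.5371, 2.4276.
All moduli strictly greater than 1? No.
Verdict: Not stationary.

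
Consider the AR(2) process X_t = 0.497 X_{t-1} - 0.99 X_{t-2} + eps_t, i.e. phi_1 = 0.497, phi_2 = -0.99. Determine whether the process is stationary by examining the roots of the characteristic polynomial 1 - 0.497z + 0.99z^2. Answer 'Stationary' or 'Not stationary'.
\text{Stationary}

The AR(p) characteristic polynomial is P(z) = 1 - 0.497z + 0.99z^2.
Stationarity requires all roots to lie outside the unit circle, i.e. |z| > 1 for every root.
Set 1 + (-0.497) z + (0.99) z^2 = 0, i.e. a z^2 + b z + c = 0 with a = 0.99, b = -0.497, c = 1.
Discriminant D = b^2 - 4ac = (-0.497)^2 - 4*(0.99)*1 = 0.247009 - (3.96) = -3.712991.
D < 0, so the roots are the complex-conjugate pair z = (-b +/- i sqrt(-D)) / (2a) = 0.251 +/- 0.9732i.
For a conjugate pair |z|^2 = z * conj(z) = (product of roots) = c/a = 1/(0.99) = 1.010101, so |z| = sqrt(1.010101) = 1.005 for both roots.
Moduli of all roots: 1.0050, 1.0050.
All moduli strictly greater than 1? Yes.
Verdict: Stationary.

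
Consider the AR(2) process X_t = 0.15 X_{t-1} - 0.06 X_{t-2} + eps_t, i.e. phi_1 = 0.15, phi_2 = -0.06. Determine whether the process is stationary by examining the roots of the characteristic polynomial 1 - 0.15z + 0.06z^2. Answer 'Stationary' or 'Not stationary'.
\text{Stationary}

The AR(p) characteristic polynomial is P(z) = 1 - 0.15z + 0.06z^2.
Stationarity requires all roots to lie outside the unit circle, i.e. |z| > 1 for every root.
Set 1 + (-0.15) z + (0.06) z^2 = 0, i.e. a z^2 + b z + c = 0 with a = 0.06, b = -0.15, c = 1.
Discriminant D = b^2 - 4ac = (-0.15)^2 - 4*(0.06)*1 = 0.0225 - (0.24) = -0.2175.
D < 0, so the roots are the complex-conjugate pair z = (-b +/- i sqrt(-D)) / (2a) = 1.25 +/- 3.8864i.
For a conjugate pair |z|^2 = z * conj(z) = (product of roots) = c/a = 1/(0.06) = 16.666667, so |z| = sqrt(16.666667) = 4.0825 for both roots.
Moduli of all roots: 4.0825, 4.0825.
All moduli strictly greater than 1? Yes.
Verdict: Stationary.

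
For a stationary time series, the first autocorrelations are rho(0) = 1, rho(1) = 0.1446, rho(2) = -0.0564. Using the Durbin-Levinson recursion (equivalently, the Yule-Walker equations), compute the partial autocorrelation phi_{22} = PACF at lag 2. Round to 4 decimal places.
\phi_{22} = -0.0790

The PACF at lag k is phi_{kk}, the last component of the solution
to the Yule-Walker system G_k phi = r_k where
  (G_k)_{ij} = rho(|i - j|), (r_k)_i = rho(i), i,j = 1..k.
Equivalently, Durbin-Levinson gives phi_{kk} iteratively:
  phi_{11} = rho(1)
  phi_{kk} = [rho(k) - sum_{j=1..k-1} phi_{k-1,j} rho(k-j)]
            / [1 - sum_{j=1..k-1} phi_{k-1,j} rho(j)],
  phi_{k,j} = phi_{k-1,j} - phi_{kk} phi_{k-1,k-j},  j = 1..k-1.
Step k = 1:
  phi_11 = rho(1) = 0.1446.
Step k = 2:
  phi_22 = [rho(2) - phi_11 rho(1)] / [1 - phi_11 rho(1)] = [-0.0564 - (0.1446)(0.1446)] / [1 - (0.1446)(0.1446)]
         = -0.07730916 / 0.97909084 = -0.079.
Therefore phi_{22} = -0.0790.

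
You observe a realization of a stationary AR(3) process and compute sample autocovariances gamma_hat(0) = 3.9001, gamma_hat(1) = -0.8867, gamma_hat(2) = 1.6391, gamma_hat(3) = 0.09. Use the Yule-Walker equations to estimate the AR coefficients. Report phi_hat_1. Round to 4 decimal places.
\hat\phi_{1} = -0.2210

The Yule-Walker equations for an AR(p) process read, in matrix form,
  Gamma_p phi = r_p,   with   (Gamma_p)_{ij} = gamma(|i - j|),
                       (r_p)_i = gamma(i),   i,j = 1..p.
Substitute the sample gammas (Toeplitz matrix and right-hand side of size 3):
  Gamma_p = [[3.9001, -0.8867, 1.6391], [-0.8867, 3.9001, -0.8867], [1.6391, -0.8867, 3.9001]]
  r_p     = [-0.8867, 1.6391, 0.09]
Written out (R1..R3):
  (R1) 3.9001 phi_1 - 0.8867 phi_2 + 1.6391 phi_3 = -0.8867
  (R2) -0.8867 phi_1 + 3.9001 phi_2 - 0.8867 phi_3 = 1.6391
  (R3) 1.6391 phi_1 - 0.8867 phi_2 + 3.9001 phi_3 = 0.09
Gaussian elimination:
  R2 <- R2 - (-0.8867/3.9001) R1 = R2 - (-0.227353) R1:  3.698506 phi_2 - 0.514045 phi_3 = 1.437506
  R3 <- R3 - (1.6391/3.9001) R1 = R3 - (0.420271) R1:  -0.514045 phi_2 + 3.211233 phi_3 = 0.462655
  R3 <- R3 - (-0.514045/3.698506) R2 = R3 - (-0.138987) R2:  3.139788 phi_3 = 0.66245
Back-substitution:
  phi_hat_3 = 0.66245 / 3.139788 = 0.210986
  phi_hat_2 = (1.437506 - (-0.514045)(0.210986)) / 3.698506 = 0.417996
  phi_hat_1 = (-0.8867 - (-0.8867)(0.417996) - (1.6391)(0.210986)) / 3.9001 = -0.220991
So phi_hat = [-0.2210, 0.4180, 0.2110].
Therefore phi_hat_1 = -0.2210.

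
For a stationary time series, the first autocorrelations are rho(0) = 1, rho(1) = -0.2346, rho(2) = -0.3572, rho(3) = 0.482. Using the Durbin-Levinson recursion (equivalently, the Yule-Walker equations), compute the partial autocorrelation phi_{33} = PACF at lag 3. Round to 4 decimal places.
\phi_{33} = 0.3389

The PACF at lag k is phi_{kk}, the last component of the solution
to the Yule-Walker system G_k phi = r_k where
  (G_k)_{ij} = rho(|i - j|), (r_k)_i = rho(i), i,j = 1..k.
Equivalently, Durbin-Levinson gives phi_{kk} iteratively:
  phi_{11} = rho(1)
  phi_{kk} = [rho(k) - sum_{j=1..k-1} phi_{k-1,j} rho(k-j)]
            / [1 - sum_{j=1..k-1} phi_{k-1,j} rho(j)],
  phi_{k,j} = phi_{k-1,j} - phi_{kk} phi_{k-1,k-j},  j = 1..k-1.
Step k = 1:
  phi_11 = rho(1) = -0.2346.
Step k = 2:
  phi_22 = [rho(2) - phi_11 rho(1)] / [1 - phi_11 rho(1)] = [-0.3572 - (-0.2346)(-0.2346)] / [1 - (-0.2346)(-0.2346)]
         = -0.41223716 / 0.94496284 = -0.436247.
  Update: phi_21 = phi_11 - phi_22 phi_11 = -0.2346 - (-0.436247)(-0.2346) = -0.336944.
Step k = 3:
  phi_33 = [rho(3) - phi_21 rho(2) - phi_22 rho(1)] / [1 - phi_21 rho(1) - phi_22 rho(2)]
    numerator   = 0.482 - (-0.336944)(-0.3572) - (-0.436247)(-0.2346) = 0.25930023
    denominator = 1 - (-0.336944)(-0.2346) - (-0.436247)(-0.3572) = 0.76512563
  phi_33 = 0.25930023 / 0.76512563 = 0.3389.
Therefore phi_{33} = 0.3389.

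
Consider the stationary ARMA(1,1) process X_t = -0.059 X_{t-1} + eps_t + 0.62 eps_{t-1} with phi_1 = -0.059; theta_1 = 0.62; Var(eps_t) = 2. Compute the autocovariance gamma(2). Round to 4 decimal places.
\gamma(2) = -0.0640

Multiply the model equation by X_{t-k} and take expectations. With theta_0 = psi_0 = 1 and psi_j the MA(infinity) weights, this gives
  gamma(k) - sum_i phi_i gamma(k-i) = c_k,
  c_k = sigma^2 * sum_{j=k..q} theta_j psi_{j-k}   (c_k = 0 for k > q),
using gamma(-m) = gamma(m).
psi-weights needed (psi_j = theta_j + sum_i phi_i psi_{j-i}):
  psi_1 = theta_1 + phi_1 = 0.62 + (-0.059) = 0.561
Right-hand sides:
  c_0 = sigma^2 (1 + theta_1 psi_1) = 2 * (1 + (0.62)(0.561)) = 2 * 1.34782 = 2.69564
  c_1 = sigma^2 theta_1 = 2 * (0.62) = 1.24
  c_2 = 0
Equations for k = 0 and k = 1 (AR order 1):
  gamma(0) = phi_1 gamma(1) + c_0
  gamma(1) = phi_1 gamma(0) + c_1
Substituting the second into the first: gamma(0) (1 - phi_1^2) = c_0 + phi_1 c_1, so
  gamma(0) = (c_0 + phi_1 c_1) / (1 - phi_1^2) = (2.69564 + (-0.059)(1.24)) / (1 - (-0.059)^2) = 2.62248 / 0.996519 = 2.631641.
  gamma(1) = phi_1 gamma(0) + c_1 = (-0.059)(2.631641) + (1.24) = 1.084733.
For k = 2 (> q): gamma(2) = phi_1 gamma(1) = (-0.059)(1.084733) = -0.063999.
Therefore gamma(2) = -0.0640 (to 4 decimal places).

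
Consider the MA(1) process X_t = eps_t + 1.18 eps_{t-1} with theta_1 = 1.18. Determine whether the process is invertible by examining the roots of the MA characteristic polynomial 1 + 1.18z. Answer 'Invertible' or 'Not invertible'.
\text{Not invertible}

The MA(q) characteristic polynomial is P(z) = 1 + 1.18z.
Invertibility requires all roots to lie outside the unit circle, i.e. |z| > 1 for every root.
This is linear in z: 1 + (1.18) z = 0  =>  z = -1/(1.18) = -0.847458,  |z| = 0.847458.
Moduli of all roots: 0.8475.
All moduli strictly greater than 1? No.
Verdict: Not invertible.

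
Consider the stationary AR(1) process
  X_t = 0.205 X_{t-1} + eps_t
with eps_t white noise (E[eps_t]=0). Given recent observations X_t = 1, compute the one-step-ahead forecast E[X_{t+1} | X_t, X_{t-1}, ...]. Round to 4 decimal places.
E[X_{t+1} \mid \mathcal F_t] = 0.2050

For an AR(p) model X_t = c + sum_i phi_i X_{t-i} + eps_t, the
one-step-ahead conditional mean is
  E[X_{t+1} | X_t, ...] = c + sum_i phi_i X_{t+1-i}.
Substitute known values:
  E[X_{t+1} | ...] = (0.205) * (1)
                   = 0.2050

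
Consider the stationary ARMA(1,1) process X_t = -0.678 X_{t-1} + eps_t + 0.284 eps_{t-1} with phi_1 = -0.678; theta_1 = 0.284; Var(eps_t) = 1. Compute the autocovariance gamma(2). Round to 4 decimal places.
\gamma(2) = 0.3992

Multiply the model equation by X_{t-k} and take expectations. With theta_0 = psi_0 = 1 and psi_j the MA(infinity) weights, this gives
  gamma(k) - sum_i phi_i gamma(k-i) = c_k,
  c_k = sigma^2 * sum_{j=k..q} theta_j psi_{j-k}   (c_k = 0 for k > q),
using gamma(-m) = gamma(m).
psi-weights needed (psi_j = theta_j + sum_i phi_i psi_{j-i}):
  psi_1 = theta_1 + phi_1 = 0.284 + (-0.678) = -0.394
Right-hand sides:
  c_0 = sigma^2 (1 + theta_1 psi_1) = 1 * (1 + (0.284)(-0.394)) = 1 * 0.888104 = 0.888104
  c_1 = sigma^2 theta_1 = 1 * (0.284) = 0.284
  c_2 = 0
Equations for k = 0 and k = 1 (AR order 1):
  gamma(0) = phi_1 gamma(1) + c_0
  gamma(1) = phi_1 gamma(0) + c_1
Substituting the second into the first: gamma(0) (1 - phi_1^2) = c_0 + phi_1 c_1, so
  gamma(0) = (c_0 + phi_1 c_1) / (1 - phi_1^2) = (0.888104 + (-0.678)(0.284)) / (1 - (-0.678)^2) = 0.695552 / 0.540316 = 1.287306.
  gamma(1) = phi_1 gamma(0) + c_1 = (-0.678)(1.287306) + (0.284) = -0.588793.
For k = 2 (> q): gamma(2) = phi_1 gamma(1) = (-0.678)(-0.588793) = 0.399202.
Therefore gamma(2) = 0.3992 (to 4 decimal places).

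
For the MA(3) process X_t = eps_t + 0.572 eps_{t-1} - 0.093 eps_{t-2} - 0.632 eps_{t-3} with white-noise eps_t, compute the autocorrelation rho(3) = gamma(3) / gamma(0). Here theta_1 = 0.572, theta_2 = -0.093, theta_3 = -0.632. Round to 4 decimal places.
\rho(3) = -0.3642

For an MA(q) process with theta_0 = 1, the autocovariance is
  gamma(k) = sigma^2 * sum_{i=0..q-k} theta_i * theta_{i+k},
and rho(k) = gamma(k) / gamma(0). Sigma^2 cancels.
  numerator   = (1)*(-0.632) = -0.632.
  denominator = (1)^2 + (0.572)^2 + (-0.093)^2 + (-0.632)^2 = 1.735257.
  rho(3) = -0.632 / 1.735257 = -0.3642.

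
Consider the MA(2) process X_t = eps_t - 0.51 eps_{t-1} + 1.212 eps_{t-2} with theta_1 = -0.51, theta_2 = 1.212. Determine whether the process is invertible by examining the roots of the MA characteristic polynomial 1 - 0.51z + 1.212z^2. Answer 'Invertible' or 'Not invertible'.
\text{Not invertible}

The MA(q) characteristic polynomial is P(z) = 1 - 0.51z + 1.212z^2.
Invertibility requires all roots to lie outside the unit circle, i.e. |z| > 1 for every root.
Set 1 + (-0.51) z + (1.212) z^2 = 0, i.e. a z^2 + b z + c = 0 with a = 1.212, b = -0.51, c = 1.
Discriminant D = b^2 - 4ac = (-0.51)^2 - 4*(1.212)*1 = 0.2601 - (4.848) = -4.5879.
D < 0, so the roots are the complex-conjugate pair z = (-b +/- i sqrt(-D)) / (2a) = 0.2104 +/- 0.8836i.
For a conjugate pair |z|^2 = z * conj(z) = (product of roots) = c/a = 1/(1.212) = 0.825083, so |z| = sqrt(0.825083) = 0.9083 for both roots.
Moduli of all roots: 0.9083, 0.9083.
All moduli strictly greater than 1? No.
Verdict: Not invertible.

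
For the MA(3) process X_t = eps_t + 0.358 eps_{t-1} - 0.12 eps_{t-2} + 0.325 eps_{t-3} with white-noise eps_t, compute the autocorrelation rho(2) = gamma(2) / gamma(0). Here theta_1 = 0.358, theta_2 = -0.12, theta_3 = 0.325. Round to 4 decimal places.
\rho(2) = -0.0029

For an MA(q) process with theta_0 = 1, the autocovariance is
  gamma(k) = sigma^2 * sum_{i=0..q-k} theta_i * theta_{i+k},
and rho(k) = gamma(k) / gamma(0). Sigma^2 cancels.
  numerator   = (1)*(-0.12) + (0.358)*(0.325) = -0.00365.
  denominator = (1)^2 + (0.358)^2 + (-0.12)^2 + (0.325)^2 = 1.248189.
  rho(2) = -0.00365 / 1.248189 = -0.0029.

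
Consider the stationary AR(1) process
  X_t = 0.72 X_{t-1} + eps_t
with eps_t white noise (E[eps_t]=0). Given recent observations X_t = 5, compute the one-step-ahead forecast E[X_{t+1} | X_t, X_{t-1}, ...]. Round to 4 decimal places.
E[X_{t+1} \mid \mathcal F_t] = 3.6000

For an AR(p) model X_t = c + sum_i phi_i X_{t-i} + eps_t, the
one-step-ahead conditional mean is
  E[X_{t+1} | X_t, ...] = c + sum_i phi_i X_{t+1-i}.
Substitute known values:
  E[X_{t+1} | ...] = (0.72) * (5)
                   = 3.6000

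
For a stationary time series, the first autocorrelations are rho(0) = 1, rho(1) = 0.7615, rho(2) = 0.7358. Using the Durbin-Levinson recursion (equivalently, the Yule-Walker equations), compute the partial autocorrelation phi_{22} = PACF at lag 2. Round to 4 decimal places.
\phi_{22} = 0.3711

The PACF at lag k is phi_{kk}, the last component of the solution
to the Yule-Walker system G_k phi = r_k where
  (G_k)_{ij} = rho(|i - j|), (r_k)_i = rho(i), i,j = 1..k.
Equivalently, Durbin-Levinson gives phi_{kk} iteratively:
  phi_{11} = rho(1)
  phi_{kk} = [rho(k) - sum_{j=1..k-1} phi_{k-1,j} rho(k-j)]
            / [1 - sum_{j=1..k-1} phi_{k-1,j} rho(j)],
  phi_{k,j} = phi_{k-1,j} - phi_{kk} phi_{k-1,k-j},  j = 1..k-1.
Step k = 1:
  phi_11 = rho(1) = 0.7615.
Step k = 2:
  phi_22 = [rho(2) - phi_11 rho(1)] / [1 - phi_11 rho(1)] = [0.7358 - (0.7615)(0.7615)] / [1 - (0.7615)(0.7615)]
         = 0.15591775 / 0.42011775 = 0.3711.
Therefore phi_{22} = 0.3711.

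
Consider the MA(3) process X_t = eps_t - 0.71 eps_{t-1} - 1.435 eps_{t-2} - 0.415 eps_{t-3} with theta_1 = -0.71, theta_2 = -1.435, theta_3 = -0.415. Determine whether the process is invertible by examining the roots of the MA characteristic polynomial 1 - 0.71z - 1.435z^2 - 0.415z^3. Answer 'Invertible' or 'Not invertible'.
\text{Not invertible}

The MA(q) characteristic polynomial is P(z) = 1 - 0.71z - 1.435z^2 - 0.415z^3.
Invertibility requires all roots to lie outside the unit circle, i.e. |z| > 1 for every root.
Degree 3: look for a simple real root z0 first, then factor out (1 - z/z0) and solve the remaining quadratic.
Testing z0 = -2: P(-2) = 1 + (-0.71)(-2) + (-1.435)(-2)^2 + (-0.415)(-2)^3
  = 1 + (1.42) + (-5.74) + (3.32) = 0.  So z_0 = -2 is a root, |z_0| = 2.
Divide out the factor (1 + 0.5 z) = (1 - z/z0) (since 1/z0 = -0.5):
  P(z) = (1 + 0.5 z)(1 + (-1.21) z + (-0.83) z^2)
  [check: z-coef -1.21 - (-0.5) = -0.71; z^2-coef -0.83 - (-0.5)(-1.21) = -1.435; z^3-coef -(-0.5)(-0.83) = -0.415.]
Remaining roots from the quadratic factor 1 + (-1.21) z + (-0.83) z^2:
  Set 1 + (-1.21) z + (-0.83) z^2 = 0, i.e. a z^2 + b z + c = 0 with a = -0.83, b = -1.21, c = 1.
  Discriminant D = b^2 - 4ac = (-1.21)^2 - 4*(-0.83)*1 = 1.4641 - (-3.32) = 4.7841.
  D >= 0, so the roots are real: z = (-b +/- sqrt(D)) / (2a) = (1.21 +/- 2.187259) / (-1.66).
    z_1 = (1.21 + 2.187259) / (-1.66) = -2.0465,   |z_1| = 2.0465.
    z_2 = (1.21 - 2.187259) / (-1.66) = 0.5887,   |z_2| = 0.5887.
Moduli of all roots: 2.0000, 2.0465, 0.5887.
All moduli strictly greater than 1? No.
Verdict: Not invertible.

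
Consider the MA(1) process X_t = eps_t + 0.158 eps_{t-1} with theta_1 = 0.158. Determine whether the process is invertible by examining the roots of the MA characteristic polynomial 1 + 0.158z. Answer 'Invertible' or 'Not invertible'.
\text{Invertible}

The MA(q) characteristic polynomial is P(z) = 1 + 0.158z.
Invertibility requires all roots to lie outside the unit circle, i.e. |z| > 1 for every root.
This is linear in z: 1 + (0.158) z = 0  =>  z = -1/(0.158) = -6.329114,  |z| = 6.329114.
Moduli of all roots: 6.3291.
All moduli strictly greater than 1? Yes.
Verdict: Invertible.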